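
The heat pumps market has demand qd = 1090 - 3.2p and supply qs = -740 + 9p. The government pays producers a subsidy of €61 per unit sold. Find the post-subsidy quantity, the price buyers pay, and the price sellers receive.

q' = 754; buyers pay €105; sellers receive €166

Pre-subsidy: 1090 - 3.2p = -740 + 9p gives p* = 150, q* = 610.
With the subsidy, sellers receive ps = pb + 61 for each unit, where pb is the price buyers pay.
Supply in terms of pb becomes qs = -740 + 9(pb + 61) = -191 + 9pb. Setting this equal to demand: 1090 - 3.2pb = -191 + 9pb, so pb = 105.
Sellers receive ps = 105 + 61 = 166; q' = 1090 − 3.2·105 = 754.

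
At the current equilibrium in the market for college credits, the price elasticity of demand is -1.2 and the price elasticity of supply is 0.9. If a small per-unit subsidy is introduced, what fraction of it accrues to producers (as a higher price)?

For a small subsidy around the equilibrium, the benefit split depends on the relative slopes, which at a point are proportional to the elasticities.
Buyer share = εs/(εs + |εd|) = 0.9/(0.9 + 1.2) = 3/7; seller share = |εd|/(εs + |εd|) = 4/7.
So producers capture 4/7 of the subsidy.

Producer share = 4/7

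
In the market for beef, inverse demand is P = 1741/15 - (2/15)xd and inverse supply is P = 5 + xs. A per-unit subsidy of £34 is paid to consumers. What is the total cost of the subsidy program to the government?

Government cost = £4352

Pre-subsidy: 1741/15 - (2/15)x = 5 + x gives x* = 98 and P* = 103.
With the rebate, buyers effectively pay Pb = Ps − 34, where Ps is the price sellers receive.
On the curves, Pb = 1741/15 - (2/15)x and Ps = 5 + x; the wedge Ps − Pb = 34 gives 5 + x − (1741/15 - (2/15)x) = 34, so x' = 128.
Then Pb = 1741/15 − (2/15)·128 = 99 and Ps = 5 + 1·128 = 133.
Government outlay = subsidy × quantity = 34 × 128 = 4352.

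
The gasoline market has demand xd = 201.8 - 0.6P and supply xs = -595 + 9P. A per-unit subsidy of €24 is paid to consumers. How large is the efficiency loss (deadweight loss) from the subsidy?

Deadweight loss = €162

Pre-subsidy: 201.8 - 0.6P = -595 + 9P gives P* = 83, x* = 152.
With the rebate, buyers effectively pay Pb = Ps − 24, where Ps is the price sellers receive.
Demand in terms of Ps becomes xd = 201.8 − 0.6(Ps − 24) = 216.2 - 0.6Ps. Setting this equal to supply: 216.2 - 0.6Ps = -595 + 9Ps, so Ps = 84.5.
Buyers pay Pb = 84.5 − 24 = 60.5; x' = -595 + 9·84.5 = 165.5.
The subsidy expands output by 165.5 − 152 = 13.5 past the efficient level; on those units the gap between marginal cost and willingness to pay runs from 0 up to 24.
DWL = ½ × 24 × 13.5 = 162.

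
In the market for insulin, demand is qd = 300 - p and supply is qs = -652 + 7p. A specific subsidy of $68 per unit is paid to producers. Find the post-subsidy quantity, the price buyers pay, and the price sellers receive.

Pre-subsidy: 300 - p = -652 + 7p gives p* = 119, q* = 181.
With the subsidy, sellers receive ps = pb + 68 for each unit, where pb is the price buyers pay.
Supply in terms of pb becomes qs = -652 + 7(pb + 68) = -176 + 7pb. Setting this equal to demand: 300 - pb = -176 + 7pb, so pb = 59.5.
Sellers receive ps = 59.5 + 68 = 127.5; q' = 300 − 1·59.5 = 240.5.

q' = 240.5; buyers pay $59.5; sellers receive $127.5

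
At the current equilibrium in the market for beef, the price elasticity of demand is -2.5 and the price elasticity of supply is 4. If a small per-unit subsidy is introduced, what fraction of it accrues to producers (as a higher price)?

Producer share = 5/13

For a small subsidy around the equilibrium, the benefit split depends on the relative slopes, which at a point are proportional to the elasticities.
Buyer share = εs/(εs + |εd|) = 4/(4 + 2.5) = 8/13; seller share = |εd|/(εs + |εd|) = 5/13.
So producers capture 5/13 of the subsidy.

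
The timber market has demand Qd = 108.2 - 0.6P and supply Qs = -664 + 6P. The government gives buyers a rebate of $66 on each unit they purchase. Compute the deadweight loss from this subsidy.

Deadweight loss = $1188

Pre-subsidy: 108.2 - 0.6P = -664 + 6P gives P* = 117, Q* = 38.
With the rebate, buyers effectively pay Pb = Ps − 66, where Ps is the price sellers receive.
Demand in terms of Ps becomes Qd = 108.2 − 0.6(Ps − 66) = 147.8 - 0.6Ps. Setting this equal to supply: 147.8 - 0.6Ps = -664 + 6Ps, so Ps = 123.
Buyers pay Pb = 123 − 66 = 57; Q' = -664 + 6·123 = 74.
The subsidy expands output by 74 − 38 = 36 past the efficient level; on those units the gap between marginal cost and willingness to pay runs from 0 up to 66.
DWL = ½ × 66 × 36 = 1188.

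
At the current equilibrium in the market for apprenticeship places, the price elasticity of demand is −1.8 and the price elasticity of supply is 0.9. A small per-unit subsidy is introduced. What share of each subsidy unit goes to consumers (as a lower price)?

Consumer share = 1/3

For a small subsidy around the equilibrium, the benefit split depends on the relative slopes, which at a point are proportional to the elasticities.
Buyer share = εs/(εs + |εd|) = 0.9/(0.9 + 1.8) = 1/3; seller share = |εd|/(εs + |εd|) = 2/3.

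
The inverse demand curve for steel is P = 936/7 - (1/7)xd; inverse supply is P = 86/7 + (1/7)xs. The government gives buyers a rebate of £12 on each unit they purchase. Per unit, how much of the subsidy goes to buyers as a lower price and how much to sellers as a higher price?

Buyers gain £6 per unit; sellers gain £6 per unit

Pre-subsidy: 936/7 - (1/7)x = 86/7 + (1/7)x gives x* = 425 and P* = 73.
With the rebate, buyers effectively pay Pb = Ps − 12, where Ps is the price sellers receive.
On the curves, Pb = 936/7 - (1/7)x and Ps = 86/7 + (1/7)x; the wedge Ps − Pb = 12 gives 86/7 + (1/7)x − (936/7 - (1/7)x) = 12, so x' = 467.
Then Pb = 936/7 − (1/7)·467 = 67 and Ps = 86/7 + (1/7)·467 = 79.
Buyers' price falls by P* − Pb = 73 − 67 = 6; sellers' price rises by Ps − P* = 79 − 73 = 6.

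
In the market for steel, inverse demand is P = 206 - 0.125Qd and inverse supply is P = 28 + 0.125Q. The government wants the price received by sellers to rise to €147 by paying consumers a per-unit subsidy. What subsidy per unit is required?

At a seller price of 147, quantity supplied is -224 + 8·147 = 952.
Buyers absorb 952 only when they pay Pb = 206 − 0.125·952 = 87.
s = Ps − Pb = 147 − 87 = 60.

Required subsidy s = €60 per unit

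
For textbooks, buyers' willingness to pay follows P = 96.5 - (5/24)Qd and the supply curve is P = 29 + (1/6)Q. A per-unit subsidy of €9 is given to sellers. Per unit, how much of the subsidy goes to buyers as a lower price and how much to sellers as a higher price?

Buyers gain €5 per unit; sellers gain €4 per unit

Pre-subsidy: 96.5 - (5/24)Q = 29 + (1/6)Q gives Q* = 180 and P* = 59.
With the subsidy, sellers receive Ps = Pb + 9 for each unit, where Pb is the price buyers pay.
On the curves, Pb = 96.5 - (5/24)Q and Ps = 29 + (1/6)Q; the wedge Ps − Pb = 9 gives 29 + (1/6)Q − (96.5 - (5/24)Q) = 9, so Q' = 204.
Then Pb = 96.5 − (5/24)·204 = 54 and Ps = 29 + (1/6)·204 = 63.
Buyers' price falls by P* − Pb = 59 − 54 = 5; sellers' price rises by Ps − P* = 63 − 59 = 4.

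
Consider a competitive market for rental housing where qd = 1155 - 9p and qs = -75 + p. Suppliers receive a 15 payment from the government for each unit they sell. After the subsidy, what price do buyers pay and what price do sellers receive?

Buyers pay 121.5; sellers receive 136.5

Pre-subsidy: 1155 - 9p = -75 + p gives p* = 123, q* = 48.
With the subsidy, sellers receive ps = pb + 15 for each unit, where pb is the price buyers pay.
Supply in terms of pb becomes qs = -75 + 1(pb + 15) = -60 + pb. Setting this equal to demand: 1155 - 9pb = -60 + pb, so pb = 121.5.
Sellers receive ps = 121.5 + 15 = 136.5; q' = 1155 − 9·121.5 = 61.5.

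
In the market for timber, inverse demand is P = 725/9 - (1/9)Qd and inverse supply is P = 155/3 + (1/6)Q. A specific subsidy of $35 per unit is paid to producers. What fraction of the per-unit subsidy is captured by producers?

Pre-subsidy: 725/9 - (1/9)Q = 155/3 + (1/6)Q gives Q* = 104 and P* = 69.
With the subsidy, sellers receive Ps = Pb + 35 for each unit, where Pb is the price buyers pay.
On the curves, Pb = 725/9 - (1/9)Q and Ps = 155/3 + (1/6)Q; the wedge Ps − Pb = 35 gives 155/3 + (1/6)Q − (725/9 - (1/9)Q) = 35, so Q' = 230.
Then Pb = 725/9 − (1/9)·230 = 55 and Ps = 155/3 + (1/6)·230 = 90.
Buyers' price falls by P* − Pb = 69 − 55 = 14; sellers' price rises by Ps − P* = 90 − 69 = 21.
So producers capture 21/35 = 0.6 of each unit of subsidy.

Producer share = 0.6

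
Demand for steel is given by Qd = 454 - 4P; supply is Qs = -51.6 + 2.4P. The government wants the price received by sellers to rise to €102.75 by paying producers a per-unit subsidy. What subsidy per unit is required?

At a seller price of 102.75, quantity supplied is -51.6 + 2.4·102.75 = 195.
Buyers absorb 195 only when they pay Pb with 454 − 4·Pb = 195, i.e. Pb = 64.75.
s = Ps − Pb = 102.75 − 64.75 = 38.

Required subsidy s = €38 per unit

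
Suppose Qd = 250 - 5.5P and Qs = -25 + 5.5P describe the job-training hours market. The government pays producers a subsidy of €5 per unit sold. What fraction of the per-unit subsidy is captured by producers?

Producer share = 0.5

Pre-subsidy: 250 - 5.5P = -25 + 5.5P gives P* = 25, Q* = 112.5.
With the subsidy, sellers receive Ps = Pb + 5 for each unit, where Pb is the price buyers pay.
Supply in terms of Pb becomes Qs = -25 + 5.5(Pb + 5) = 2.5 + 5.5Pb. Setting this equal to demand: 250 - 5.5Pb = 2.5 + 5.5Pb, so Pb = 22.5.
Sellers receive Ps = 22.5 + 5 = 27.5; Q' = 250 − 5.5·22.5 = 126.25.
Buyers' price falls by P* − Pb = 25 − 22.5 = 2.5; sellers' price rises by Ps − P* = 27.5 − 25 = 2.5.
So producers capture 2.5/5 = 0.5 of each unit of subsidy.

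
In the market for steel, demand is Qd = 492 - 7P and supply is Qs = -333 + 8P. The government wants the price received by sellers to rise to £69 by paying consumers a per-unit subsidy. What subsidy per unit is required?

At a seller price of 69, quantity supplied is -333 + 8·69 = 219.
Buyers absorb 219 only when they pay Pb with 492 − 7·Pb = 219, i.e. Pb = 39.
s = Ps − Pb = 69 − 39 = 30.

Required subsidy s = £30 per unit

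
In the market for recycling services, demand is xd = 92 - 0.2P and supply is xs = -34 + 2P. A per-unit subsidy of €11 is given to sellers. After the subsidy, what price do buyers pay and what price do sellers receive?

Pre-subsidy: 92 - 0.2P = -34 + 2P gives P* = 630/11, x* = 886/11.
With the subsidy, sellers receive Ps = Pb + 11 for each unit, where Pb is the price buyers pay.
Supply in terms of Pb becomes xs = -34 + 2(Pb + 11) = -12 + 2Pb. Setting this equal to demand: 92 - 0.2Pb = -12 + 2Pb, so Pb = 520/11.
Sellers receive Ps = 520/11 + 11 = 641/11; x' = 92 − 0.2·(520/11) = 908/11.

Buyers pay 520/11; sellers receive 641/11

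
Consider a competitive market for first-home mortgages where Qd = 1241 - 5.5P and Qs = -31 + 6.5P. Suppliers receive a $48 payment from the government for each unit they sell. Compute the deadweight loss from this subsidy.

Deadweight loss = $3432

Pre-subsidy: 1241 - 5.5P = -31 + 6.5P gives P* = 106, Q* = 658.
With the subsidy, sellers receive Ps = Pb + 48 for each unit, where Pb is the price buyers pay.
Supply in terms of Pb becomes Qs = -31 + 6.5(Pb + 48) = 281 + 6.5Pb. Setting this equal to demand: 1241 - 5.5Pb = 281 + 6.5Pb, so Pb = 80.
Sellers receive Ps = 80 + 48 = 128; Q' = 1241 − 5.5·80 = 801.
The subsidy expands output by 801 − 658 = 143 past the efficient level; on those units the gap between marginal cost and willingness to pay runs from 0 up to 48.
DWL = ½ × 48 × 143 = 3432.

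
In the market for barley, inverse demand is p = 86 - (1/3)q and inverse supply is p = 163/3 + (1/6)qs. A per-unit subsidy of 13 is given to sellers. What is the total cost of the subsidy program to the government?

Pre-subsidy: 86 - (1/3)q = 163/3 + (1/6)q gives q* = 190/3 and p* = 584/9.
With the subsidy, sellers receive ps = pb + 13 for each unit, where pb is the price buyers pay.
On the curves, pb = 86 - (1/3)q and ps = 163/3 + (1/6)q; the wedge ps − pb = 13 gives 163/3 + (1/6)q − (86 - (1/3)q) = 13, so q' = 268/3.
Then pb = 86 − (1/3)·(268/3) = 506/9 and ps = 163/3 + (1/6)·(268/3) = 623/9.
Government outlay = subsidy × quantity = 13 × 268/3 = 3484/3.

Government cost = 3484/3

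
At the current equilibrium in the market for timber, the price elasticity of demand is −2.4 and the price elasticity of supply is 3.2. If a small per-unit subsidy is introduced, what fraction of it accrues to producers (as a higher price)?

For a small subsidy around the equilibrium, the benefit split depends on the relative slopes, which at a point are proportional to the elasticities.
Buyer share = εs/(εs + |εd|) = 3.2/(3.2 + 2.4) = 4/7; seller share = |εd|/(εs + |εd|) = 3/7.
So producers capture 3/7 of the subsidy.

Producer share = 3/7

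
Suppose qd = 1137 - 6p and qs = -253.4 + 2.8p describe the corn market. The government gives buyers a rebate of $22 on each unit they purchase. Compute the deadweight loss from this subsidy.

Deadweight loss = $462

Pre-subsidy: 1137 - 6p = -253.4 + 2.8p gives p* = 158, q* = 189.
With the rebate, buyers effectively pay pb = ps − 22, where ps is the price sellers receive.
Demand in terms of ps becomes qd = 1137 − 6(ps − 22) = 1269 - 6ps. Setting this equal to supply: 1269 - 6ps = -253.4 + 2.8ps, so ps = 173.
Buyers pay pb = 173 − 22 = 151; q' = -253.4 + 2.8·173 = 231.
The subsidy expands output by 231 − 189 = 42 past the efficient level; on those units the gap between marginal cost and willingness to pay runs from 0 up to 22.
DWL = ½ × 22 × 42 = 462.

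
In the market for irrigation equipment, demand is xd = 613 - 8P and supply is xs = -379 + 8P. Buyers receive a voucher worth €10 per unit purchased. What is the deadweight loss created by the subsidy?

Deadweight loss = €200

Pre-subsidy: 613 - 8P = -379 + 8P gives P* = 62, x* = 117.
With the rebate, buyers effectively pay Pb = Ps − 10, where Ps is the price sellers receive.
Demand in terms of Ps becomes xd = 613 − 8(Ps − 10) = 693 - 8Ps. Setting this equal to supply: 693 - 8Ps = -379 + 8Ps, so Ps = 67.
Buyers pay Pb = 67 − 10 = 57; x' = -379 + 8·67 = 157.
The subsidy expands output by 157 − 117 = 40 past the efficient level; on those units the gap between marginal cost and willingness to pay runs from 0 up to 10.
DWL = ½ × 10 × 40 = 200.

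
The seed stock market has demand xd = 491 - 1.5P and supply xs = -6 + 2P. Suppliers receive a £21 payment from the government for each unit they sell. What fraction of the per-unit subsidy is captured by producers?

Producer share = 3/7

Pre-subsidy: 491 - 1.5P = -6 + 2P gives P* = 142, x* = 278.
With the subsidy, sellers receive Ps = Pb + 21 for each unit, where Pb is the price buyers pay.
Supply in terms of Pb becomes xs = -6 + 2(Pb + 21) = 36 + 2Pb. Setting this equal to demand: 491 - 1.5Pb = 36 + 2Pb, so Pb = 130.
Sellers receive Ps = 130 + 21 = 151; x' = 491 − 1.5·130 = 296.
Buyers' price falls by P* − Pb = 142 − 130 = 12; sellers' price rises by Ps − P* = 151 − 142 = 9.
So producers capture 9/21 = 3/7 of each unit of subsidy.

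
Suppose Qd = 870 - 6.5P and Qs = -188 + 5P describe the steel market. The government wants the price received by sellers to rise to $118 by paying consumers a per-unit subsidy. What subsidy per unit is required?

At a seller price of 118, quantity supplied is -188 + 5·118 = 402.
Buyers absorb 402 only when they pay Pb with 870 − 6.5·Pb = 402, i.e. Pb = 72.
s = Ps − Pb = 118 − 72 = 46.

Required subsidy s = $46 per unit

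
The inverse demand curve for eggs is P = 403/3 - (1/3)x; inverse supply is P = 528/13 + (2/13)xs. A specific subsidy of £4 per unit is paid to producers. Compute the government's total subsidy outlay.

Government cost = 15244/19

Pre-subsidy: 403/3 - (1/3)x = 528/13 + (2/13)x gives x* = 3655/19 and P* = 1334/19.
With the subsidy, sellers receive Ps = Pb + 4 for each unit, where Pb is the price buyers pay.
On the curves, Pb = 403/3 - (1/3)x and Ps = 528/13 + (2/13)x; the wedge Ps − Pb = 4 gives 528/13 + (2/13)x − (403/3 - (1/3)x) = 4, so x' = 3811/19.
Then Pb = 403/3 − (1/3)·(3811/19) = 1282/19 and Ps = 528/13 + (2/13)·(3811/19) = 1358/19.
Government outlay = subsidy × quantity = 4 × 3811/19 = 15244/19.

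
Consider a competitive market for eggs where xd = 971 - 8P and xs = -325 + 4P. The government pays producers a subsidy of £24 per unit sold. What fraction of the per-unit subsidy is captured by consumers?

Consumer share = 1/3

Pre-subsidy: 971 - 8P = -325 + 4P gives P* = 108, x* = 107.
With the subsidy, sellers receive Ps = Pb + 24 for each unit, where Pb is the price buyers pay.
Supply in terms of Pb becomes xs = -325 + 4(Pb + 24) = -229 + 4Pb. Setting this equal to demand: 971 - 8Pb = -229 + 4Pb, so Pb = 100.
Sellers receive Ps = 100 + 24 = 124; x' = 971 − 8·100 = 171.
Buyers' price falls by P* − Pb = 108 − 100 = 8; sellers' price rises by Ps − P* = 124 − 108 = 16.
So consumers capture 8/24 = 1/3 of each unit of subsidy.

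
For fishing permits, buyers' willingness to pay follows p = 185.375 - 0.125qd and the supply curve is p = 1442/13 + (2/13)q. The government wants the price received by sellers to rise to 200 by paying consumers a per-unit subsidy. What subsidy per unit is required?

Required subsidy s = 87 per unit

At a seller price of 200, quantity supplied is -721 + 6.5·200 = 579.
Buyers absorb 579 only when they pay pb = 185.375 − 0.125·579 = 113.
s = ps − pb = 200 − 113 = 87.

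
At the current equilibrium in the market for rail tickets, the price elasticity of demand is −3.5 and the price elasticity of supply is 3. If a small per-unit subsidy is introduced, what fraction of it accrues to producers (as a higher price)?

For a small subsidy around the equilibrium, the benefit split depends on the relative slopes, which at a point are proportional to the elasticities.
Buyer share = εs/(εs + |εd|) = 3/(3 + 3.5) = 6/13; seller share = |εd|/(εs + |εd|) = 7/13.
So producers capture 7/13 of the subsidy.

Producer share = 7/13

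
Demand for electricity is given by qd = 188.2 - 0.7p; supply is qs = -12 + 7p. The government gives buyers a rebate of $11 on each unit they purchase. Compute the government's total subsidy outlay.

Pre-subsidy: 188.2 - 0.7p = -12 + 7p gives p* = 26, q* = 170.
With the rebate, buyers effectively pay pb = ps − 11, where ps is the price sellers receive.
Demand in terms of ps becomes qd = 188.2 − 0.7(ps − 11) = 195.9 - 0.7ps. Setting this equal to supply: 195.9 - 0.7ps = -12 + 7ps, so ps = 27.
Buyers pay pb = 27 − 11 = 16; q' = -12 + 7·27 = 177.
Government outlay = subsidy × quantity = 11 × 177 = 1947.

Government cost = $1947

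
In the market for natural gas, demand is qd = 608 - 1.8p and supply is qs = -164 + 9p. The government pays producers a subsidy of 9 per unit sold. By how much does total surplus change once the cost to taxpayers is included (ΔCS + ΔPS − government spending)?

Pre-subsidy: 608 - 1.8p = -164 + 9p gives p* = 1930/27, q* = 1438/3.
With the subsidy, sellers receive ps = pb + 9 for each unit, where pb is the price buyers pay.
Supply in terms of pb becomes qs = -164 + 9(pb + 9) = -83 + 9pb. Setting this equal to demand: 608 - 1.8pb = -83 + 9pb, so pb = 3455/54.
Sellers receive ps = 3455/54 + 9 = 3941/54; q' = 608 − 1.8·(3455/54) = 2957/6.
ΔCS = ½(1438/3 + 2957/6)(1930/27 − 3455/54) = 3645.625; ΔPS = ½(1438/3 + 2957/6)(3941/54 − 1930/27) = 729.125.
Government spending = 9 × 2957/6 = 4435.5.
Net change = 3645.625 + 729.125 − 4435.5 = -60.75. The loss equals the DWL triangle ½·9·13.5.

Net change in total surplus = -60.75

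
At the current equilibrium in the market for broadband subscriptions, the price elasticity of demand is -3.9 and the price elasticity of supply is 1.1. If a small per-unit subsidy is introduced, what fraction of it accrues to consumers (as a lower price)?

Consumer share = 0.22

For a small subsidy around the equilibrium, the benefit split depends on the relative slopes, which at a point are proportional to the elasticities.
Buyer share = εs/(εs + |εd|) = 1.1/(1.1 + 3.9) = 0.22; seller share = |εd|/(εs + |εd|) = 0.78.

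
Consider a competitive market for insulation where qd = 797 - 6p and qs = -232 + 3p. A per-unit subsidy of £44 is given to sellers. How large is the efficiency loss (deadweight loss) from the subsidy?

Pre-subsidy: 797 - 6p = -232 + 3p gives p* = 343/3, q* = 111.
With the subsidy, sellers receive ps = pb + 44 for each unit, where pb is the price buyers pay.
Supply in terms of pb becomes qs = -232 + 3(pb + 44) = -100 + 3pb. Setting this equal to demand: 797 - 6pb = -100 + 3pb, so pb = 299/3.
Sellers receive ps = 299/3 + 44 = 431/3; q' = 797 − 6·(299/3) = 199.
The subsidy expands output by 199 − 111 = 88 past the efficient level; on those units the gap between marginal cost and willingness to pay runs from 0 up to 44.
DWL = ½ × 44 × 88 = 1936.

Deadweight loss = £1936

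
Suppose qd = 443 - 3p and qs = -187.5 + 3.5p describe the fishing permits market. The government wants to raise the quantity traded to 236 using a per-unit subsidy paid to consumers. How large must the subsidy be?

Required subsidy s = 52 per unit

At q = 236, invert demand for the buyer price: pb = (443 − 236)/3 = 69; invert supply for the seller price: ps = (236 − (-187.5))/3.5 = 121.
The subsidy must fill the gap: s = ps − pb = 121 − 69 = 52.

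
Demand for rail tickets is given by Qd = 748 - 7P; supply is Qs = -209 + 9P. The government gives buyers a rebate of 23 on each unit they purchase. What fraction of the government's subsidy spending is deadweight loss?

DWL / government spending = 1449/13436

Pre-subsidy: 748 - 7P = -209 + 9P gives P* = 59.8125, Q* = 329.3125.
With the rebate, buyers effectively pay Pb = Ps − 23, where Ps is the price sellers receive.
Demand in terms of Ps becomes Qd = 748 − 7(Ps − 23) = 909 - 7Ps. Setting this equal to supply: 909 - 7Ps = -209 + 9Ps, so Ps = 69.875.
Buyers pay Pb = 69.875 − 23 = 46.875; Q' = -209 + 9·69.875 = 419.875.
ΔCS = ½(329.3125 + 419.875)(59.8125 − 46.875) = 4846.306640625; ΔPS = ½(329.3125 + 419.875)(69.875 − 59.8125) = 3769.349609375.
Government spending = 23 × 419.875 = 9657.125.
DWL = ½ × 23 × (419.875 − 329.3125) = 1041.46875; fraction = 1041.46875 / 9657.125 = 1449/13436.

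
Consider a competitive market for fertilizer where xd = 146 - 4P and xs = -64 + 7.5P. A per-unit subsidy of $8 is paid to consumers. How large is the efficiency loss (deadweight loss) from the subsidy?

Pre-subsidy: 146 - 4P = -64 + 7.5P gives P* = 420/23, x* = 1678/23.
With the rebate, buyers effectively pay Pb = Ps − 8, where Ps is the price sellers receive.
Demand in terms of Ps becomes xd = 146 − 4(Ps − 8) = 178 - 4Ps. Setting this equal to supply: 178 - 4Ps = -64 + 7.5Ps, so Ps = 484/23.
Buyers pay Pb = 484/23 − 8 = 300/23; x' = -64 + 7.5·(484/23) = 2158/23.
The subsidy expands output by 2158/23 − 1678/23 = 480/23 past the efficient level; on those units the gap between marginal cost and willingness to pay runs from 0 up to 8.
DWL = ½ × 8 × 480/23 = 1920/23.

Deadweight loss = 1920/23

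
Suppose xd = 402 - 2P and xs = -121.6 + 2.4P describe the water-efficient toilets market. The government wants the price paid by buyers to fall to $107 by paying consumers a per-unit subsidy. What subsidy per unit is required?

Required subsidy s = $22 per unit

At a buyer price of 107, quantity demanded is 402 − 2·107 = 188.
Sellers supply 188 only when they receive Ps with -121.6 + 2.4·Ps = 188, i.e. Ps = 129.
s = Ps − Pb = 129 − 107 = 22.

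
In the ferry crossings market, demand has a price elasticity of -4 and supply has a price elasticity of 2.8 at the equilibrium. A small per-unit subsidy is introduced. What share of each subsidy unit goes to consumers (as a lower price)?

Consumer share = 7/17

For a small subsidy around the equilibrium, the benefit split depends on the relative slopes, which at a point are proportional to the elasticities.
Buyer share = εs/(εs + |εd|) = 2.8/(2.8 + 4) = 7/17; seller share = |εd|/(εs + |εd|) = 10/17.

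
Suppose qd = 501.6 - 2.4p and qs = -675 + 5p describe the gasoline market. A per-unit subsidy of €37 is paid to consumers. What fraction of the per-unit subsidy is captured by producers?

Producer share = 12/37

Pre-subsidy: 501.6 - 2.4p = -675 + 5p gives p* = 159, q* = 120.
With the rebate, buyers effectively pay pb = ps − 37, where ps is the price sellers receive.
Demand in terms of ps becomes qd = 501.6 − 2.4(ps − 37) = 590.4 - 2.4ps. Setting this equal to supply: 590.4 - 2.4ps = -675 + 5ps, so ps = 171.
Buyers pay pb = 171 − 37 = 134; q' = -675 + 5·171 = 180.
Buyers' price falls by p* − pb = 159 − 134 = 25; sellers' price rises by ps − p* = 171 − 159 = 12.
So producers capture 12/37 = 12/37 of each unit of subsidy.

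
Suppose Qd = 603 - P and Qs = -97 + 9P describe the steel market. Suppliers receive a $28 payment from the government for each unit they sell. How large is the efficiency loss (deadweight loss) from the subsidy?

Pre-subsidy: 603 - P = -97 + 9P gives P* = 70, Q* = 533.
With the subsidy, sellers receive Ps = Pb + 28 for each unit, where Pb is the price buyers pay.
Supply in terms of Pb becomes Qs = -97 + 9(Pb + 28) = 155 + 9Pb. Setting this equal to demand: 603 - Pb = 155 + 9Pb, so Pb = 44.8.
Sellers receive Ps = 44.8 + 28 = 72.8; Q' = 603 − 1·44.8 = 558.2.
The subsidy expands output by 558.2 − 533 = 25.2 past the efficient level; on those units the gap between marginal cost and willingness to pay runs from 0 up to 28.
DWL = ½ × 28 × 25.2 = 352.8.

Deadweight loss = $352.8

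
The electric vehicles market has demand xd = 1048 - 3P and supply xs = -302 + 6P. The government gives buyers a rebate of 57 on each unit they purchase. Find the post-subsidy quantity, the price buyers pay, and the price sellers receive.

x' = 712; buyers pay 112; sellers receive 169

Pre-subsidy: 1048 - 3P = -302 + 6P gives P* = 150, x* = 598.
With the rebate, buyers effectively pay Pb = Ps − 57, where Ps is the price sellers receive.
Demand in terms of Ps becomes xd = 1048 − 3(Ps − 57) = 1219 - 3Ps. Setting this equal to supply: 1219 - 3Ps = -302 + 6Ps, so Ps = 169.
Buyers pay Pb = 169 − 57 = 112; x' = -302 + 6·169 = 712.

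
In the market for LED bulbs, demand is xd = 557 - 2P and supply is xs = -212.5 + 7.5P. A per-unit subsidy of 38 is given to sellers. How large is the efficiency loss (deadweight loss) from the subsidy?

Deadweight loss = 1140

Pre-subsidy: 557 - 2P = -212.5 + 7.5P gives P* = 81, x* = 395.
With the subsidy, sellers receive Ps = Pb + 38 for each unit, where Pb is the price buyers pay.
Supply in terms of Pb becomes xs = -212.5 + 7.5(Pb + 38) = 72.5 + 7.5Pb. Setting this equal to demand: 557 - 2Pb = 72.5 + 7.5Pb, so Pb = 51.
Sellers receive Ps = 51 + 38 = 89; x' = 557 − 2·51 = 455.
The subsidy expands output by 455 − 395 = 60 past the efficient level; on those units the gap between marginal cost and willingness to pay runs from 0 up to 38.
DWL = ½ × 38 × 60 = 1140.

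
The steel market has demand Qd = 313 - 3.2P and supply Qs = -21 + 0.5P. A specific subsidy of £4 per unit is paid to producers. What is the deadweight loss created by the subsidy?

Deadweight loss = 128/37

Pre-subsidy: 313 - 3.2P = -21 + 0.5P gives P* = 3340/37, Q* = 893/37.
With the subsidy, sellers receive Ps = Pb + 4 for each unit, where Pb is the price buyers pay.
Supply in terms of Pb becomes Qs = -21 + 0.5(Pb + 4) = -19 + 0.5Pb. Setting this equal to demand: 313 - 3.2Pb = -19 + 0.5Pb, so Pb = 3320/37.
Sellers receive Ps = 3320/37 + 4 = 3468/37; Q' = 313 − 3.2·(3320/37) = 957/37.
The subsidy expands output by 957/37 − 893/37 = 64/37 past the efficient level; on those units the gap between marginal cost and willingness to pay runs from 0 up to 4.
DWL = ½ × 4 × 64/37 = 128/37.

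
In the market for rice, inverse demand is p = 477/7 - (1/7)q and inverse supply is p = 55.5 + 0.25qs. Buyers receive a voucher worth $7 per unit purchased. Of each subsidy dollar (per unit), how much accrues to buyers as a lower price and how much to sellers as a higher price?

Pre-subsidy: 477/7 - (1/7)q = 55.5 + 0.25q gives q* = 354/11 and p* = 699/11.
With the rebate, buyers effectively pay pb = ps − 7, where ps is the price sellers receive.
On the curves, pb = 477/7 - (1/7)q and ps = 55.5 + 0.25q; the wedge ps − pb = 7 gives 55.5 + 0.25q − (477/7 - (1/7)q) = 7, so q' = 50.
Then pb = 477/7 − (1/7)·50 = 61 and ps = 55.5 + 0.25·50 = 68.
Buyers' price falls by p* − pb = 699/11 − 61 = 28/11; sellers' price rises by ps − p* = 68 − 699/11 = 49/11.

Buyers gain 28/11 per unit; sellers gain 49/11 per unit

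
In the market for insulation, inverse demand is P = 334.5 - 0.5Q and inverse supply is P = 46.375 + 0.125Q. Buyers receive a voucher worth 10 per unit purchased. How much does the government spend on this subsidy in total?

Pre-subsidy: 334.5 - 0.5Q = 46.375 + 0.125Q gives Q* = 461 and P* = 104.
With the rebate, buyers effectively pay Pb = Ps − 10, where Ps is the price sellers receive.
On the curves, Pb = 334.5 - 0.5Q and Ps = 46.375 + 0.125Q; the wedge Ps − Pb = 10 gives 46.375 + 0.125Q − (334.5 - 0.5Q) = 10, so Q' = 477.
Then Pb = 334.5 − 0.5·477 = 96 and Ps = 46.375 + 0.125·477 = 106.
Government outlay = subsidy × quantity = 10 × 477 = 4770.

Government cost = 4770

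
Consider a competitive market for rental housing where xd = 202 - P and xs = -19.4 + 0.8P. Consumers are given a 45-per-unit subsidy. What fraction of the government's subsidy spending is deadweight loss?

Pre-subsidy: 202 - P = -19.4 + 0.8P gives P* = 123, x* = 79.
With the rebate, buyers effectively pay Pb = Ps − 45, where Ps is the price sellers receive.
Demand in terms of Ps becomes xd = 202 − 1(Ps − 45) = 247 - Ps. Setting this equal to supply: 247 - Ps = -19.4 + 0.8Ps, so Ps = 148.
Buyers pay Pb = 148 − 45 = 103; x' = -19.4 + 0.8·148 = 99.
ΔCS = ½(79 + 99)(123 − 103) = 1780; ΔPS = ½(79 + 99)(148 − 123) = 2225.
Government spending = 45 × 99 = 4455.
DWL = ½ × 45 × (99 − 79) = 450; fraction = 450 / 4455 = 10/99.

DWL / government spending = 10/99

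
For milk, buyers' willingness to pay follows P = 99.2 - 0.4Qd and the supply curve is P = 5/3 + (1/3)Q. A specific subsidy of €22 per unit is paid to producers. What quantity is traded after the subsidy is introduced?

Pre-subsidy: 99.2 - 0.4Q = 5/3 + (1/3)Q gives Q* = 133 and P* = 46.
With the subsidy, sellers receive Ps = Pb + 22 for each unit, where Pb is the price buyers pay.
On the curves, Pb = 99.2 - 0.4Q and Ps = 5/3 + (1/3)Q; the wedge Ps − Pb = 22 gives 5/3 + (1/3)Q − (99.2 - 0.4Q) = 22, so Q' = 163.
Then Pb = 99.2 − 0.4·163 = 34 and Ps = 5/3 + (1/3)·163 = 56.

Q' = 163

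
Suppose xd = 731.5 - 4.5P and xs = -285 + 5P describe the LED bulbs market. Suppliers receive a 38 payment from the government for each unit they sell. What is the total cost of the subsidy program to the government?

Pre-subsidy: 731.5 - 4.5P = -285 + 5P gives P* = 107, x* = 250.
With the subsidy, sellers receive Ps = Pb + 38 for each unit, where Pb is the price buyers pay.
Supply in terms of Pb becomes xs = -285 + 5(Pb + 38) = -95 + 5Pb. Setting this equal to demand: 731.5 - 4.5Pb = -95 + 5Pb, so Pb = 87.
Sellers receive Ps = 87 + 38 = 125; x' = 731.5 − 4.5·87 = 340.
Government outlay = subsidy × quantity = 38 × 340 = 12920.

Government cost = 12920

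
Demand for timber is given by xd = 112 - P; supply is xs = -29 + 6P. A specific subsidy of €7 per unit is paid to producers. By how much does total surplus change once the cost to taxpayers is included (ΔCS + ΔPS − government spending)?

Pre-subsidy: 112 - P = -29 + 6P gives P* = 141/7, x* = 643/7.
With the subsidy, sellers receive Ps = Pb + 7 for each unit, where Pb is the price buyers pay.
Supply in terms of Pb becomes xs = -29 + 6(Pb + 7) = 13 + 6Pb. Setting this equal to demand: 112 - Pb = 13 + 6Pb, so Pb = 99/7.
Sellers receive Ps = 99/7 + 7 = 148/7; x' = 112 − 1·(99/7) = 685/7.
ΔCS = ½(643/7 + 685/7)(141/7 − 99/7) = 3984/7; ΔPS = ½(643/7 + 685/7)(148/7 − 141/7) = 664/7.
Government spending = 7 × 685/7 = 685.
Net change = 3984/7 + 664/7 − 685 = -21. The loss equals the DWL triangle ½·7·6.

Net change in total surplus = -€21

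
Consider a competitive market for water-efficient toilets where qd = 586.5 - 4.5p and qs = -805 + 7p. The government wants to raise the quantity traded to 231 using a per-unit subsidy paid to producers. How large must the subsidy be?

At q = 231, invert demand for the buyer price: pb = (586.5 − 231)/4.5 = 79; invert supply for the seller price: ps = (231 − (-805))/7 = 148.
The subsidy must fill the gap: s = ps − pb = 148 − 79 = 69.

Required subsidy s = 69 per unit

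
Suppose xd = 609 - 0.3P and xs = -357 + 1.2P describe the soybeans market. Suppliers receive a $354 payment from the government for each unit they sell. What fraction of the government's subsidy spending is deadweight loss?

DWL / government spending = 118/1391

Pre-subsidy: 609 - 0.3P = -357 + 1.2P gives P* = 644, x* = 415.8.
With the subsidy, sellers receive Ps = Pb + 354 for each unit, where Pb is the price buyers pay.
Supply in terms of Pb becomes xs = -357 + 1.2(Pb + 354) = 67.8 + 1.2Pb. Setting this equal to demand: 609 - 0.3Pb = 67.8 + 1.2Pb, so Pb = 360.8.
Sellers receive Ps = 360.8 + 354 = 714.8; x' = 609 − 0.3·360.8 = 500.76.
ΔCS = ½(415.8 + 500.76)(644 − 360.8) = 129784.896; ΔPS = ½(415.8 + 500.76)(714.8 − 644) = 32446.224.
Government spending = 354 × 500.76 = 177269.04.
DWL = ½ × 354 × (500.76 − 415.8) = 15037.92; fraction = 15037.92 / 177269.04 = 118/1391.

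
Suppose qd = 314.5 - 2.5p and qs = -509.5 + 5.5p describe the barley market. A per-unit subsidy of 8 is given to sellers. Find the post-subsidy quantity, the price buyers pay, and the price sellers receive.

q' = 70.75; buyers pay 97.5; sellers receive 105.5

Pre-subsidy: 314.5 - 2.5p = -509.5 + 5.5p gives p* = 103, q* = 57.
With the subsidy, sellers receive ps = pb + 8 for each unit, where pb is the price buyers pay.
Supply in terms of pb becomes qs = -509.5 + 5.5(pb + 8) = -465.5 + 5.5pb. Setting this equal to demand: 314.5 - 2.5pb = -465.5 + 5.5pb, so pb = 97.5.
Sellers receive ps = 97.5 + 8 = 105.5; q' = 314.5 − 2.5·97.5 = 70.75.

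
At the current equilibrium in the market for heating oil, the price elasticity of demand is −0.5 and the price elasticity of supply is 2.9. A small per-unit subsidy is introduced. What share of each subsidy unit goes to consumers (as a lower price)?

For a small subsidy around the equilibrium, the benefit split depends on the relative slopes, which at a point are proportional to the elasticities.
Buyer share = εs/(εs + |εd|) = 2.9/(2.9 + 0.5) = 29/34; seller share = |εd|/(εs + |εd|) = 5/34.

Consumer share = 29/34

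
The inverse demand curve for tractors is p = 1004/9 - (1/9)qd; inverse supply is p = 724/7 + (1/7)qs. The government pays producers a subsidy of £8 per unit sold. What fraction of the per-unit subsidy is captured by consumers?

Pre-subsidy: 1004/9 - (1/9)q = 724/7 + (1/7)q gives q* = 32 and p* = 108.
With the subsidy, sellers receive ps = pb + 8 for each unit, where pb is the price buyers pay.
On the curves, pb = 1004/9 - (1/9)q and ps = 724/7 + (1/7)q; the wedge ps − pb = 8 gives 724/7 + (1/7)q − (1004/9 - (1/9)q) = 8, so q' = 63.5.
Then pb = 1004/9 − (1/9)·63.5 = 104.5 and ps = 724/7 + (1/7)·63.5 = 112.5.
Buyers' price falls by p* − pb = 108 − 104.5 = 3.5; sellers' price rises by ps − p* = 112.5 − 108 = 4.5.
So consumers capture 3.5/8 = 0.4375 of each unit of subsidy.

Consumer share = 0.4375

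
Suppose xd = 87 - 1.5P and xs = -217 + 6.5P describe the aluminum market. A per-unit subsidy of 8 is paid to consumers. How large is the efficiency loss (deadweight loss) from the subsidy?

Pre-subsidy: 87 - 1.5P = -217 + 6.5P gives P* = 38, x* = 30.
With the rebate, buyers effectively pay Pb = Ps − 8, where Ps is the price sellers receive.
Demand in terms of Ps becomes xd = 87 − 1.5(Ps − 8) = 99 - 1.5Ps. Setting this equal to supply: 99 - 1.5Ps = -217 + 6.5Ps, so Ps = 39.5.
Buyers pay Pb = 39.5 − 8 = 31.5; x' = -217 + 6.5·39.5 = 39.75.
The subsidy expands output by 39.75 − 30 = 9.75 past the efficient level; on those units the gap between marginal cost and willingness to pay runs from 0 up to 8.
DWL = ½ × 8 × 9.75 = 39.

Deadweight loss = 39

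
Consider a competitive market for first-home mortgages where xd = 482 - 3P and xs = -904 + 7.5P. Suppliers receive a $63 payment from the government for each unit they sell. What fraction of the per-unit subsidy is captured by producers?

Pre-subsidy: 482 - 3P = -904 + 7.5P gives P* = 132, x* = 86.
With the subsidy, sellers receive Ps = Pb + 63 for each unit, where Pb is the price buyers pay.
Supply in terms of Pb becomes xs = -904 + 7.5(Pb + 63) = -431.5 + 7.5Pb. Setting this equal to demand: 482 - 3Pb = -431.5 + 7.5Pb, so Pb = 87.
Sellers receive Ps = 87 + 63 = 150; x' = 482 − 3·87 = 221.
Buyers' price falls by P* − Pb = 132 − 87 = 45; sellers' price rises by Ps − P* = 150 − 132 = 18.
So producers capture 18/63 = 2/7 of each unit of subsidy.

Producer share = 2/7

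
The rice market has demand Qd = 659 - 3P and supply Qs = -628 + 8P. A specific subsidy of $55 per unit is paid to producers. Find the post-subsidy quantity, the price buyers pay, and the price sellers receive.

Q' = 428; buyers pay $77; sellers receive $132

Pre-subsidy: 659 - 3P = -628 + 8P gives P* = 117, Q* = 308.
With the subsidy, sellers receive Ps = Pb + 55 for each unit, where Pb is the price buyers pay.
Supply in terms of Pb becomes Qs = -628 + 8(Pb + 55) = -188 + 8Pb. Setting this equal to demand: 659 - 3Pb = -188 + 8Pb, so Pb = 77.
Sellers receive Ps = 77 + 55 = 132; Q' = 659 − 3·77 = 428.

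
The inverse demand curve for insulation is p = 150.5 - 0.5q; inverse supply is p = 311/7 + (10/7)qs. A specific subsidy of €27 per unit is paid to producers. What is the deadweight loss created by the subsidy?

Deadweight loss = €189

Pre-subsidy: 150.5 - 0.5q = 311/7 + (10/7)q gives q* = 55 and p* = 123.
With the subsidy, sellers receive ps = pb + 27 for each unit, where pb is the price buyers pay.
On the curves, pb = 150.5 - 0.5q and ps = 311/7 + (10/7)q; the wedge ps − pb = 27 gives 311/7 + (10/7)q − (150.5 - 0.5q) = 27, so q' = 69.
Then pb = 150.5 − 0.5·69 = 116 and ps = 311/7 + (10/7)·69 = 143.
The subsidy expands output by 69 − 55 = 14 past the efficient level; on those units the gap between marginal cost and willingness to pay runs from 0 up to 27.
DWL = ½ × 27 × 14 = 189.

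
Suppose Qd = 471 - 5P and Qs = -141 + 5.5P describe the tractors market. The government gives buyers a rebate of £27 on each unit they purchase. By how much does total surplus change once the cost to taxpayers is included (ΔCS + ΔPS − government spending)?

Net change in total surplus = -13365/14

Pre-subsidy: 471 - 5P = -141 + 5.5P gives P* = 408/7, Q* = 1257/7.
With the rebate, buyers effectively pay Pb = Ps − 27, where Ps is the price sellers receive.
Demand in terms of Ps becomes Qd = 471 − 5(Ps − 27) = 606 - 5Ps. Setting this equal to supply: 606 - 5Ps = -141 + 5.5Ps, so Ps = 498/7.
Buyers pay Pb = 498/7 − 27 = 309/7; Q' = -141 + 5.5·(498/7) = 1752/7.
ΔCS = ½(1257/7 + 1752/7)(408/7 − 309/7) = 297891/98; ΔPS = ½(1257/7 + 1752/7)(498/7 − 408/7) = 135405/49.
Government spending = 27 × 1752/7 = 47304/7.
Net change = 297891/98 + 135405/49 − 47304/7 = -13365/14. The loss equals the DWL triangle ½·27·495/7.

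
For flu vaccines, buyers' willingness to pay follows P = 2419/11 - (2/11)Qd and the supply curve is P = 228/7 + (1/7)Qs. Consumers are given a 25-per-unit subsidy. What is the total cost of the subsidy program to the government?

Government cost = 16350

Pre-subsidy: 2419/11 - (2/11)Q = 228/7 + (1/7)Q gives Q* = 577 and P* = 115.
With the rebate, buyers effectively pay Pb = Ps − 25, where Ps is the price sellers receive.
On the curves, Pb = 2419/11 - (2/11)Q and Ps = 228/7 + (1/7)Q; the wedge Ps − Pb = 25 gives 228/7 + (1/7)Q − (2419/11 - (2/11)Q) = 25, so Q' = 654.
Then Pb = 2419/11 − (2/11)·654 = 101 and Ps = 228/7 + (1/7)·654 = 126.
Government outlay = subsidy × quantity = 25 × 654 = 16350.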